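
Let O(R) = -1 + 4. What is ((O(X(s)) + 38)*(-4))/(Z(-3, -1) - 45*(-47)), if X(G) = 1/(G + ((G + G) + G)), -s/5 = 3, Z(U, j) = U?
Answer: -41/528 ≈ -0.077652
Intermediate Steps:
s = -15 (s = -5*3 = -15)
X(G) = 1/(4*G) (X(G) = 1/(G + (2*G + G)) = 1/(G + 3*G) = 1/(4*G))
O(R) = 3
((O(X(s)) + 38)*(-4))/(Z(-3, -1) - 45*(-47)) = ((3 + 38)*(-4))/(-3 - 45*(-47)) = (41*(-4))/(-3 + 2115) = -164/2112 = -164*1/2112 = -41/528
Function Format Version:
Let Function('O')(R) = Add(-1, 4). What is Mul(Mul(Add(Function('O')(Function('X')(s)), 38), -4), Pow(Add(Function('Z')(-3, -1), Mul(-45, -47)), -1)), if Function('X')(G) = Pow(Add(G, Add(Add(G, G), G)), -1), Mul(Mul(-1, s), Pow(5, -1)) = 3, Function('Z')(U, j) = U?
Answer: Rational(-41, 528) ≈ -0.077652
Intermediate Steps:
s = -15 (s = Mul(-5, 3) = -15)
Function('X')(G) = Mul(Rational(1, 4), Pow(G, -1)) (Function('X')(G) = Pow(Add(G, Add(Mul(2, G), G)), -1) = Pow(Add(G, Mul(3, G)), -1) = Pow(Mul(4, G), -1) = Mul(Rational(1, 4), Pow(G, -1)))
Function('O')(R) = 3
Mul(Mul(Add(Function('O')(Function('X')(s)), 38), -4), Pow(Add(Function('Z')(-3, -1), Mul(-45, -47)), -1)) = Mul(Mul(Add(3, 38), -4), Pow(Add(-3, Mul(-45, -47)), -1)) = Mul(Mul(41, -4), Pow(Add(-3, 2115), -1)) = Mul(-164, Pow(2112, -1)) = Mul(-164, Rational(1, 2112)) = Rational(-41, 528)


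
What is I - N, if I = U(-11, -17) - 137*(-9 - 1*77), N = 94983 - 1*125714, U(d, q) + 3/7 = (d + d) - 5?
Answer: 297399/7 ≈ 42486.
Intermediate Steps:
U(d, q) = -38/7 + 2*d (U(d, q) = -3/7 + ((d + d) - 5) = -3/7 + (2*d - 5) = -3/7 + (-5 + 2*d) = -38/7 + 2*d)
N = -30731 (N = 94983 - 125714 = -30731)
I = 82282/7 (I = (-38/7 + 2*(-11)) - 137*(-9 - 1*77) = (-38/7 - 22) - 137*(-9 - 77) = -192/7 - 137*(-86) = -192/7 + 11782 = 82282/7 ≈ 11755.)
I - N = 82282/7 - 1*(-30731) = 82282/7 + 30731 = 297399/7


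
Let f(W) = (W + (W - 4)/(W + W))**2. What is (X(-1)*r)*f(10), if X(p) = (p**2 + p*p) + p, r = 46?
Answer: 244007/50 ≈ 4880.1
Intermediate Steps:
X(p) = p + 2*p**2 (X(p) = (p**2 + p**2) + p = 2*p**2 + p = p + 2*p**2)
f(W) = (W + (-4 + W)/(2*W))**2 (f(W) = (W + (-4 + W)/((2*W)))**2 = (W + (-4 + W)*(1/(2*W)))**2 = (W + (-4 + W)/(2*W))**2)
(X(-1)*r)*f(10) = (-(1 + 2*(-1))*46)*((1/4)*(-4 + 10 + 2*10**2)**2/10**2) = (-(1 - 2)*46)*((1/4)*(1/100)*(-4 + 10 + 2*100)**2) = (-1*(-1)*46)*((1/4)*(1/100)*(-4 + 10 + 200)**2) = (1*46)*((1/4)*(1/100)*206**2) = 46*((1/4)*(1/100)*42436) = 46*(10609/100) = 244007/50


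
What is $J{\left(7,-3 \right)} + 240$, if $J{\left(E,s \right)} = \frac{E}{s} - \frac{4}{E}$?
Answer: $\frac{4979}{21} \approx 237.1$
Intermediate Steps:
$J{\left(E,s \right)} = - \frac{4}{E} + \frac{E}{s}$
$J{\left(7,-3 \right)} + 240 = \left(- \frac{4}{7} + \frac{7}{-3}\right) + 240 = \left(\left(-4\right) \frac{1}{7} + 7 \left(- \frac{1}{3}\right)\right) + 240 = \left(- \frac{4}{7} - \frac{7}{3}\right) + 240 = - \frac{61}{21} + 240 = \frac{4979}{21}$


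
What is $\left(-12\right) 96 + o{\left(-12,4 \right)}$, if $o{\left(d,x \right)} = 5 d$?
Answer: $-1212$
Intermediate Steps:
$\left(-12\right) 96 + o{\left(-12,4 \right)} = \left(-12\right) 96 + 5 \left(-12\right) = -1152 - 60 = -1212$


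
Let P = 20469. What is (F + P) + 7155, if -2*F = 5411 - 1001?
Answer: 25419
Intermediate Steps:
F = -2205 (F = -(5411 - 1001)/2 = -½*4410 = -2205)
(F + P) + 7155 = (-2205 + 20469) + 7155 = 18264 + 7155 = 25419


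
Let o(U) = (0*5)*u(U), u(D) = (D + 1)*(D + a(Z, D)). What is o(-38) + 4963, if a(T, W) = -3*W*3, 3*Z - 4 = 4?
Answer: 4963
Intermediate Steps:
Z = 8/3 (Z = 4/3 + (⅓)*4 = 4/3 + 4/3 = 8/3 ≈ 2.6667)
a(T, W) = -9*W
u(D) = -8*D*(1 + D) (u(D) = (D + 1)*(D - 9*D) = (1 + D)*(-8*D) = -8*D*(1 + D))
o(U) = 0 (o(U) = (0*5)*(8*U*(-1 - U)) = 0*(8*U*(-1 - U)) = 0)
o(-38) + 4963 = 0 + 4963 = 4963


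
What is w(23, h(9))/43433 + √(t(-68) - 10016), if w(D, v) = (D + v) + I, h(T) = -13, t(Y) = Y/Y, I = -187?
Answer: -177/43433 + I*√10015 ≈ -0.0040752 + 100.07*I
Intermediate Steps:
t(Y) = 1
w(D, v) = -187 + D + v (w(D, v) = (D + v) - 187 = -187 + D + v)
w(23, h(9))/43433 + √(t(-68) - 10016) = (-187 + 23 - 13)/43433 + √(1 - 10016) = -177*1/43433 + √(-10015) = -177/43433 + I*√10015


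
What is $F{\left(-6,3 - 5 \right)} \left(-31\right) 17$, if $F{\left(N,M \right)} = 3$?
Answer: $-1581$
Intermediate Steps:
$F{\left(-6,3 - 5 \right)} \left(-31\right) 17 = 3 \left(-31\right) 17 = \left(-93\right) 17 = -1581$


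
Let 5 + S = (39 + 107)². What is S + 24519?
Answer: 45830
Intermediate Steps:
S = 21311 (S = -5 + (39 + 107)² = -5 + 146² = -5 + 21316 = 21311)
S + 24519 = 21311 + 24519 = 45830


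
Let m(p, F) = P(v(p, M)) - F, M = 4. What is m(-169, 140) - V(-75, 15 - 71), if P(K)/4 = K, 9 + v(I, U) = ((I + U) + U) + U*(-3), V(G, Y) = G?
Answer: -793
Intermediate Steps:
v(I, U) = -9 + I - U (v(I, U) = -9 + (((I + U) + U) + U*(-3)) = -9 + ((I + 2*U) - 3*U) = -9 + (I - U) = -9 + I - U)
P(K) = 4*K
m(p, F) = -52 - F + 4*p (m(p, F) = 4*(-9 + p - 1*4) - F = 4*(-9 + p - 4) - F = 4*(-13 + p) - F = (-52 + 4*p) - F = -52 - F + 4*p)
m(-169, 140) - V(-75, 15 - 71) = (-52 - 1*140 + 4*(-169)) - 1*(-75) = (-52 - 140 - 676) + 75 = -868 + 75 = -793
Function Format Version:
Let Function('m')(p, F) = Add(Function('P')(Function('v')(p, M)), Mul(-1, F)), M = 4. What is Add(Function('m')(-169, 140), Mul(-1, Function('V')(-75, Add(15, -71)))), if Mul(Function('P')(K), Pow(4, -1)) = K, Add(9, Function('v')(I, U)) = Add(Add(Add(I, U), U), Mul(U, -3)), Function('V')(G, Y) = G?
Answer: -793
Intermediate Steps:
Function('v')(I, U) = Add(-9, I, Mul(-1, U)) (Function('v')(I, U) = Add(-9, Add(Add(Add(I, U), U), Mul(U, -3))) = Add(-9, Add(Add(I, Mul(2, U)), Mul(-3, U))) = Add(-9, Add(I, Mul(-1, U))) = Add(-9, I, Mul(-1, U)))
Function('P')(K) = Mul(4, K)
Function('m')(p, F) = Add(-52, Mul(-1, F), Mul(4, p)) (Function('m')(p, F) = Add(Mul(4, Add(-9, p, Mul(-1, 4))), Mul(-1, F)) = Add(Mul(4, Add(-9, p, -4)), Mul(-1, F)) = Add(Mul(4, Add(-13, p)), Mul(-1, F)) = Add(Add(-52, Mul(4, p)), Mul(-1, F)) = Add(-52, Mul(-1, F), Mul(4, p)))
Add(Function('m')(-169, 140), Mul(-1, Function('V')(-75, Add(15, -71)))) = Add(Add(-52, Mul(-1, 140), Mul(4, -169)), Mul(-1, -75)) = Add(Add(-52, -140, -676), 75) = Add(-868, 75) = -793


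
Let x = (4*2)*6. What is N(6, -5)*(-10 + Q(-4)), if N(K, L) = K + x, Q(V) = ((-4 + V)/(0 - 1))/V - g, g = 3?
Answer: -810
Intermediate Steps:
x = 48 (x = 8*6 = 48)
Q(V) = -3 + (4 - V)/V (Q(V) = ((-4 + V)/(0 - 1))/V - 1*3 = ((-4 + V)/(-1))/V - 3 = ((-4 + V)*(-1))/V - 3 = (4 - V)/V - 3 = -3 + (4 - V)/V)
N(K, L) = 48 + K (N(K, L) = K + 48 = 48 + K)
N(6, -5)*(-10 + Q(-4)) = (48 + 6)*(-10 + (-4 + 4/(-4))) = 54*(-10 + (-4 + 4*(-1/4))) = 54*(-10 + (-4 - 1)) = 54*(-10 - 5) = 54*(-15) = -810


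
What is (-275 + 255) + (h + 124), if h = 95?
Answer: 199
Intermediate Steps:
(-275 + 255) + (h + 124) = (-275 + 255) + (95 + 124) = -20 + 219 = 199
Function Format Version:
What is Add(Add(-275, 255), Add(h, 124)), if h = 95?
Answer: 199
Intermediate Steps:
Add(Add(-275, 255), Add(h, 124)) = Add(Add(-275, 255), Add(95, 124)) = Add(-20, 219) = 199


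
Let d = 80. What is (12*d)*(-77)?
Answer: -73920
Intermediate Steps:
(12*d)*(-77) = (12*80)*(-77) = 960*(-77) = -73920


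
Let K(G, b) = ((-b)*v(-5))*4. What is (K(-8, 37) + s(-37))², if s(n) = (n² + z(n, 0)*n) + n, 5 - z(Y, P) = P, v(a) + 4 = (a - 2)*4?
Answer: 34609689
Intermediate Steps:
v(a) = -12 + 4*a (v(a) = -4 + (a - 2)*4 = -4 + (-2 + a)*4 = -4 + (-8 + 4*a) = -12 + 4*a)
z(Y, P) = 5 - P
K(G, b) = 128*b (K(G, b) = ((-b)*(-12 + 4*(-5)))*4 = ((-b)*(-12 - 20))*4 = (-b*(-32))*4 = (32*b)*4 = 128*b)
s(n) = n² + 6*n (s(n) = (n² + (5 - 1*0)*n) + n = (n² + (5 + 0)*n) + n = (n² + 5*n) + n = n² + 6*n)
(K(-8, 37) + s(-37))² = (128*37 - 37*(6 - 37))² = (4736 - 37*(-31))² = (4736 + 1147)² = 5883² = 34609689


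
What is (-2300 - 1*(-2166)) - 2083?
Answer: -2217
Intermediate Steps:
(-2300 - 1*(-2166)) - 2083 = (-2300 + 2166) - 2083 = -134 - 2083 = -2217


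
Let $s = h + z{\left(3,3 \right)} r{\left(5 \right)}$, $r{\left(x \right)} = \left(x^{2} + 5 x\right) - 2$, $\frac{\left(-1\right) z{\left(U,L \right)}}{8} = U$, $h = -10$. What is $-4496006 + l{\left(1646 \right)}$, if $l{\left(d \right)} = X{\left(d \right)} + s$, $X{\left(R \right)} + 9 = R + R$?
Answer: $-4493885$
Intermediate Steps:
$z{\left(U,L \right)} = - 8 U$
$r{\left(x \right)} = -2 + x^{2} + 5 x$
$X{\left(R \right)} = -9 + 2 R$ ($X{\left(R \right)} = -9 + \left(R + R\right) = -9 + 2 R$)
$s = -1162$ ($s = -10 + \left(-8\right) 3 \left(-2 + 5^{2} + 5 \cdot 5\right) = -10 - 24 \left(-2 + 25 + 25\right) = -10 - 1152 = -1162$)
$l{\left(d \right)} = -1171 + 2 d$ ($l{\left(d \right)} = \left(-9 + 2 d\right) - 1162 = -1171 + 2 d$)
$-4496006 + l{\left(1646 \right)} = -4496006 + \left(-1171 + 2 \cdot 1646\right) = -4496006 + \left(-1171 + 3292\right) = -4496006 + 2121 = -4493885$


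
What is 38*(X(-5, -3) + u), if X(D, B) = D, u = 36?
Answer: 1178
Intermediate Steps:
38*(X(-5, -3) + u) = 38*(-5 + 36) = 38*31 = 1178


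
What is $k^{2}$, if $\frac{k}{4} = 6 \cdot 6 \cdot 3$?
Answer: $186624$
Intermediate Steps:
$k = 432$ ($k = 4 \cdot 6 \cdot 6 \cdot 3 = 4 \cdot 36 \cdot 3 = 4 \cdot 108 = 432$)
$k^{2} = 432^{2} = 186624$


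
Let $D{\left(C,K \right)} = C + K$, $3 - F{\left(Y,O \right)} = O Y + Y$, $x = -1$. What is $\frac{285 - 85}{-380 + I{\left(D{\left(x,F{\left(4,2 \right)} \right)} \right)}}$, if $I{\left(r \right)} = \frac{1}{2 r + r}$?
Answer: $- \frac{6000}{11401} \approx -0.52627$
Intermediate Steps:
$F{\left(Y,O \right)} = 3 - Y - O Y$ ($F{\left(Y,O \right)} = 3 - \left(O Y + Y\right) = 3 - \left(Y + O Y\right) = 3 - Y - O Y$)
$I{\left(r \right)} = \frac{1}{3 r}$
$\frac{285 - 85}{-380 + I{\left(D{\left(x,F{\left(4,2 \right)} \right)} \right)}} = \frac{285 - 85}{-380 + \frac{1}{3 \left(-1 - \left(1 + 8\right)\right)}} = \frac{200}{-380 + \frac{1}{3 \left(-1 - 9\right)}} = \frac{200}{-380 + \frac{1}{3 \left(-10\right)}} = \frac{200}{-380 + \frac{1}{3} \left(- \frac{1}{10}\right)} = \frac{200}{-380 - \frac{1}{30}} = \frac{200}{- \frac{11401}{30}} = 200 \left(- \frac{30}{11401}\right) = - \frac{6000}{11401}$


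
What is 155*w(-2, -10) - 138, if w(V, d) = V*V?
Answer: 482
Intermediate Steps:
w(V, d) = V²
155*w(-2, -10) - 138 = 155*(-2)² - 138 = 155*4 - 138 = 620 - 138 = 482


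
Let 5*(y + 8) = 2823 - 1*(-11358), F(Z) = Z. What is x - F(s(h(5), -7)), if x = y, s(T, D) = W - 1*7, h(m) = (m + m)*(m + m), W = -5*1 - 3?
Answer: 14216/5 ≈ 2843.2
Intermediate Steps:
W = -8 (W = -5 - 3 = -8)
h(m) = 4*m**2 (h(m) = (2*m)*(2*m) = 4*m**2)
s(T, D) = -15 (s(T, D) = -8 - 1*7 = -8 - 7 = -15)
y = 14141/5 (y = -8 + (2823 - 1*(-11358))/5 = -8 + (2823 + 11358)/5 = -8 + (1/5)*14181 = -8 + 14181/5 = 14141/5 ≈ 2828.2)
x = 14141/5 ≈ 2828.2
x - F(s(h(5), -7)) = 14141/5 - 1*(-15) = 14141/5 + 15 = 14216/5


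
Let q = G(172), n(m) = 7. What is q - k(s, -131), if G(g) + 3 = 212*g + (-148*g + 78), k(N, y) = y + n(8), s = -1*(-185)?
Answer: 11207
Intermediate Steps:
s = 185
k(N, y) = 7 + y (k(N, y) = y + 7 = 7 + y)
G(g) = 75 + 64*g (G(g) = -3 + (212*g + (-148*g + 78)) = -3 + (212*g + (78 - 148*g)) = -3 + (78 + 64*g) = 75 + 64*g)
q = 11083 (q = 75 + 64*172 = 75 + 11008 = 11083)
q - k(s, -131) = 11083 - (7 - 131) = 11083 - 1*(-124) = 11083 + 124 = 11207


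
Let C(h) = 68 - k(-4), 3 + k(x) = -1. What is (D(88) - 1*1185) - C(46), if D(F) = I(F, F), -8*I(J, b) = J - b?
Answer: -1257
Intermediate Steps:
I(J, b) = -J/8 + b/8 (I(J, b) = -(J - b)/8 = -J/8 + b/8)
k(x) = -4 (k(x) = -3 - 1 = -4)
D(F) = 0 (D(F) = -F/8 + F/8 = 0)
C(h) = 72 (C(h) = 68 - 1*(-4) = 68 + 4 = 72)
(D(88) - 1*1185) - C(46) = (0 - 1*1185) - 1*72 = (0 - 1185) - 72 = -1185 - 72 = -1257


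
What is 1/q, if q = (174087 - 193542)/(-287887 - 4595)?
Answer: 97494/6485 ≈ 15.034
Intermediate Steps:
q = 6485/97494 (q = -19455/(-292482) = -19455*(-1/292482) = 6485/97494 ≈ 0.066517)
1/q = 1/(6485/97494) = 97494/6485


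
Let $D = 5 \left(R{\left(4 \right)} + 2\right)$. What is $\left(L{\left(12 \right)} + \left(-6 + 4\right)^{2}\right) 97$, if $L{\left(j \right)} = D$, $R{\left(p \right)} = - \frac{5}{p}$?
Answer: $\frac{3007}{4} \approx 751.75$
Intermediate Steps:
$D = \frac{15}{4}$ ($D = 5 \left(- \frac{5}{4} + 2\right) = 5 \cdot \frac{3}{4} = \frac{15}{4} \approx 3.75$)
$L{\left(j \right)} = \frac{15}{4}$
$\left(L{\left(12 \right)} + \left(-6 + 4\right)^{2}\right) 97 = \left(\frac{15}{4} + \left(-6 + 4\right)^{2}\right) 97 = \left(\frac{15}{4} + \left(-2\right)^{2}\right) 97 = \left(\frac{15}{4} + 4\right) 97 = \frac{31}{4} \cdot 97 = \frac{3007}{4}$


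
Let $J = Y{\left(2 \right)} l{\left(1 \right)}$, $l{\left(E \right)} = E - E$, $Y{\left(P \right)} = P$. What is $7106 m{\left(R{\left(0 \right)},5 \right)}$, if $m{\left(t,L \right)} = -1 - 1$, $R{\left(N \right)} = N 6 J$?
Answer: $-14212$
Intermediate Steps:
$l{\left(E \right)} = 0$
$J = 0$ ($J = 2 \cdot 0 = 0$)
$R{\left(N \right)} = 0$ ($R{\left(N \right)} = N 6 \cdot 0 = 6 N 0 = 0$)
$m{\left(t,L \right)} = -2$
$7106 m{\left(R{\left(0 \right)},5 \right)} = 7106 \left(-2\right) = -14212$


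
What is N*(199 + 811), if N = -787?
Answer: -794870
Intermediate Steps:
N*(199 + 811) = -787*(199 + 811) = -787*1010 = -794870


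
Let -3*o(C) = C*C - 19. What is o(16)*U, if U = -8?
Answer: 632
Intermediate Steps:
o(C) = 19/3 - C²/3 (o(C) = -(C*C - 19)/3 = -(C² - 19)/3 = -(-19 + C²)/3 = 19/3 - C²/3)
o(16)*U = (19/3 - ⅓*16²)*(-8) = (19/3 - ⅓*256)*(-8) = (19/3 - 256/3)*(-8) = -79*(-8) = 632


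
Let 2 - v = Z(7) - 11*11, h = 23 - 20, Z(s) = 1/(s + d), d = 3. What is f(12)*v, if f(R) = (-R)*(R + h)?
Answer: -22122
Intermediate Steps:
Z(s) = 1/(3 + s) (Z(s) = 1/(s + 3) = 1/(3 + s))
h = 3
v = 1229/10 (v = 2 - (1/(3 + 7) - 11*11) = 2 - (1/10 - 121) = 2 - (⅒ - 121) = 2 - 1*(-1209/10) = 2 + 1209/10 = 1229/10 ≈ 122.90)
f(R) = -R*(3 + R) (f(R) = (-R)*(R + 3) = (-R)*(3 + R) = -R*(3 + R))
f(12)*v = -1*12*(3 + 12)*(1229/10) = -1*12*15*(1229/10) = -180*1229/10 = -22122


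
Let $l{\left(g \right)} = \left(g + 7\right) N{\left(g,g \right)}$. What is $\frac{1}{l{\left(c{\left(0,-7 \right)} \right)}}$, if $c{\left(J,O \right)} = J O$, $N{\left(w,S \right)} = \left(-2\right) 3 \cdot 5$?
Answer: $- \frac{1}{210} \approx -0.0047619$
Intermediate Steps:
$N{\left(w,S \right)} = -30$ ($N{\left(w,S \right)} = \left(-6\right) 5 = -30$)
$l{\left(g \right)} = -210 - 30 g$ ($l{\left(g \right)} = \left(g + 7\right) \left(-30\right) = \left(7 + g\right) \left(-30\right) = -210 - 30 g$)
$\frac{1}{l{\left(c{\left(0,-7 \right)} \right)}} = \frac{1}{-210 - 30 \cdot 0 \left(-7\right)} = \frac{1}{-210 - 0} = \frac{1}{-210 + 0} = \frac{1}{-210} = - \frac{1}{210}$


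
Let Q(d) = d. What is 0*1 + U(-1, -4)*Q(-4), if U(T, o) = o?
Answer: 16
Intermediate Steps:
0*1 + U(-1, -4)*Q(-4) = 0*1 - 4*(-4) = 0 + 16 = 16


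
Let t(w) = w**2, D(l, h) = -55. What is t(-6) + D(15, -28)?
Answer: -19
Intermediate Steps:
t(-6) + D(15, -28) = (-6)**2 - 55 = 36 - 55 = -19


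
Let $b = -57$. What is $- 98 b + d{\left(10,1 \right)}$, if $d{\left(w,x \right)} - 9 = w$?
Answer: $5605$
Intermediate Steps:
$d{\left(w,x \right)} = 9 + w$
$- 98 b + d{\left(10,1 \right)} = \left(-98\right) \left(-57\right) + \left(9 + 10\right) = 5586 + 19 = 5605$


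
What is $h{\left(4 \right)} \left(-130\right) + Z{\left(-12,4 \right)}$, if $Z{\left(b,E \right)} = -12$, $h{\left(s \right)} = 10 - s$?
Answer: $-792$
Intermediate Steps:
$h{\left(4 \right)} \left(-130\right) + Z{\left(-12,4 \right)} = \left(10 - 4\right) \left(-130\right) - 12 = 6 \left(-130\right) - 12 = -780 - 12 = -792$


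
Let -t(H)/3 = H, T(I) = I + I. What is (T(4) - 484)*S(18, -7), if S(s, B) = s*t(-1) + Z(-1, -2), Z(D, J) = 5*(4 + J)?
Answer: -30464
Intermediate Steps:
T(I) = 2*I
t(H) = -3*H
Z(D, J) = 20 + 5*J
S(s, B) = 10 + 3*s (S(s, B) = s*(-3*(-1)) + (20 + 5*(-2)) = s*3 + (20 - 10) = 3*s + 10 = 10 + 3*s)
(T(4) - 484)*S(18, -7) = (2*4 - 484)*(10 + 3*18) = (8 - 484)*(10 + 54) = -476*64 = -30464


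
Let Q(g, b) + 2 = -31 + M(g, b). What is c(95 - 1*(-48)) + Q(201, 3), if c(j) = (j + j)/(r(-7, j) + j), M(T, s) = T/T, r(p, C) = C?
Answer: -31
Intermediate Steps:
M(T, s) = 1
c(j) = 1 (c(j) = (j + j)/(j + j) = (2*j)/((2*j)) = (2*j)*(1/(2*j)) = 1)
Q(g, b) = -32 (Q(g, b) = -2 + (-31 + 1) = -2 - 30 = -32)
c(95 - 1*(-48)) + Q(201, 3) = 1 - 32 = -31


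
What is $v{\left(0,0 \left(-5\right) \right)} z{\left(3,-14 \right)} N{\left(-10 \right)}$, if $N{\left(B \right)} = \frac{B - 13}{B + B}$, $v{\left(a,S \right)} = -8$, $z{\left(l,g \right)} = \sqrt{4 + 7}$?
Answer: $- \frac{46 \sqrt{11}}{5} \approx -30.513$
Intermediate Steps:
$z{\left(l,g \right)} = \sqrt{11}$
$N{\left(B \right)} = \frac{-13 + B}{2 B}$
$v{\left(0,0 \left(-5\right) \right)} z{\left(3,-14 \right)} N{\left(-10 \right)} = - 8 \sqrt{11} \frac{-13 - 10}{2 \left(-10\right)} = - 8 \sqrt{11} \cdot \frac{1}{2} \left(- \frac{1}{10}\right) \left(-23\right) = - 8 \sqrt{11} \cdot \frac{23}{20} = - \frac{46 \sqrt{11}}{5}$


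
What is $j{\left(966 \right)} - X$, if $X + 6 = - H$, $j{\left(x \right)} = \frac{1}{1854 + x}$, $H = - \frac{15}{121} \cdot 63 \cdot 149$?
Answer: $- \frac{395022659}{341220} \approx -1157.7$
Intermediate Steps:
$H = - \frac{140805}{121}$ ($H = \left(-15\right) \frac{1}{121} \cdot 63 \cdot 149 = \left(- \frac{15}{121}\right) 63 \cdot 149 = \left(- \frac{945}{121}\right) 149 = - \frac{140805}{121} \approx -1163.7$)
$X = \frac{140079}{121}$ ($X = -6 - - \frac{140805}{121} = -6 + \frac{140805}{121} = \frac{140079}{121} \approx 1157.7$)
$j{\left(966 \right)} - X = \frac{1}{1854 + 966} - \frac{140079}{121} = \frac{1}{2820} - \frac{140079}{121} = - \frac{395022659}{341220}$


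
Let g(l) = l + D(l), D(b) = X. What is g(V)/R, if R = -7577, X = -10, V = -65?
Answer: 75/7577 ≈ 0.0098984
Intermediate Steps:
D(b) = -10
g(l) = -10 + l (g(l) = l - 10 = -10 + l)
g(V)/R = (-10 - 65)/(-7577) = -75*(-1/7577) = 75/7577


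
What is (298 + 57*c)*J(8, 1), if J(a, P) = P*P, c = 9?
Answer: 811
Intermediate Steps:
J(a, P) = P²
(298 + 57*c)*J(8, 1) = (298 + 57*9)*1² = (298 + 513)*1 = 811*1 = 811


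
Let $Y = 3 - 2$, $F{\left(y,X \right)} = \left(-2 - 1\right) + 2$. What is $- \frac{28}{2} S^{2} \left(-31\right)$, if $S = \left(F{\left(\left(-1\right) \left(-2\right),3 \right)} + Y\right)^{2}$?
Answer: $0$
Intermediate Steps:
$F{\left(y,X \right)} = -1$ ($F{\left(y,X \right)} = -3 + 2 = -1$)
$Y = 1$
$S = 0$ ($S = \left(-1 + 1\right)^{2} = 0^{2} = 0$)
$- \frac{28}{2} S^{2} \left(-31\right) = - \frac{28}{2} \cdot 0^{2} \left(-31\right) = \left(-28\right) \frac{1}{2} \cdot 0 \left(-31\right) = \left(-14\right) 0 \left(-31\right) = 0 \left(-31\right) = 0$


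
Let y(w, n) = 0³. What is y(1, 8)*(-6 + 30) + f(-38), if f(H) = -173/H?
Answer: 173/38 ≈ 4.5526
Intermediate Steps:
y(w, n) = 0
y(1, 8)*(-6 + 30) + f(-38) = 0*(-6 + 30) - 173/(-38) = 0*24 - 173*(-1/38) = 0 + 173/38 = 173/38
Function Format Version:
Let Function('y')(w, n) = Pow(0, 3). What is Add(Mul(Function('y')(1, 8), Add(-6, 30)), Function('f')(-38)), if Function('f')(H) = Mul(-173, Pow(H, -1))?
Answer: Rational(173, 38) ≈ 4.5526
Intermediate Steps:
Function('y')(w, n) = 0
Add(Mul(Function('y')(1, 8), Add(-6, 30)), Function('f')(-38)) = Add(Mul(0, Add(-6, 30)), Mul(-173, Pow(-38, -1))) = Add(Mul(0, 24), Mul(-173, Rational(-1, 38))) = Add(0, Rational(173, 38)) = Rational(173, 38)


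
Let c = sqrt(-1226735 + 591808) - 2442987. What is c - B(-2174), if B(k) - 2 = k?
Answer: -2440815 + I*sqrt(634927) ≈ -2.4408e+6 + 796.82*I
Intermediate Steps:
B(k) = 2 + k
c = -2442987 + I*sqrt(634927) (c = sqrt(-634927) - 2442987 = I*sqrt(634927) - 2442987 = -2442987 + I*sqrt(634927) ≈ -2.443e+6 + 796.82*I)
c - B(-2174) = (-2442987 + I*sqrt(634927)) - (2 - 2174) = (-2442987 + I*sqrt(634927)) - 1*(-2172) = (-2442987 + I*sqrt(634927)) + 2172 = -2440815 + I*sqrt(634927)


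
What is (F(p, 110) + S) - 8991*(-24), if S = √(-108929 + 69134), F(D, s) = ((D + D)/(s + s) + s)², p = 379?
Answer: 2766711841/12100 + I*√39795 ≈ 2.2865e+5 + 199.49*I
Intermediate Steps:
F(D, s) = (s + D/s)² (F(D, s) = ((2*D)/((2*s)) + s)² = ((2*D)*(1/(2*s)) + s)² = (D/s + s)² = (s + D/s)²)
S = I*√39795 (S = √(-39795) = I*√39795 ≈ 199.49*I)
(F(p, 110) + S) - 8991*(-24) = ((379 + 110²)²/110² + I*√39795) - 8991*(-24) = ((379 + 12100)²/12100 + I*√39795) + 215784 = ((1/12100)*12479² + I*√39795) + 215784 = ((1/12100)*155725441 + I*√39795) + 215784 = (155725441/12100 + I*√39795) + 215784 = 2766711841/12100 + I*√39795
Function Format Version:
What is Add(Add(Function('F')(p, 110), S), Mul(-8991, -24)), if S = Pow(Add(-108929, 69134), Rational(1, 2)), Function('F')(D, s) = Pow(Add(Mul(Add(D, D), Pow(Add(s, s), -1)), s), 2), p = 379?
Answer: Add(Rational(2766711841, 12100), Mul(I, Pow(39795, Rational(1, 2)))) ≈ Add(2.2865e+5, Mul(199.49, I))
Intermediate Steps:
Function('F')(D, s) = Pow(Add(s, Mul(D, Pow(s, -1))), 2) (Function('F')(D, s) = Pow(Add(Mul(Mul(2, D), Pow(Mul(2, s), -1)), s), 2) = Pow(Add(Mul(Mul(2, D), Mul(Rational(1, 2), Pow(s, -1))), s), 2) = Pow(Add(Mul(D, Pow(s, -1)), s), 2) = Pow(Add(s, Mul(D, Pow(s, -1))), 2))
S = Mul(I, Pow(39795, Rational(1, 2))) (S = Pow(-39795, Rational(1, 2)) = Mul(I, Pow(39795, Rational(1, 2))) ≈ Mul(199.49, I))
Add(Add(Function('F')(p, 110), S), Mul(-8991, -24)) = Add(Add(Mul(Pow(110, -2), Pow(Add(379, Pow(110, 2)), 2)), Mul(I, Pow(39795, Rational(1, 2)))), Mul(-8991, -24)) = Add(Add(Mul(Rational(1, 12100), Pow(Add(379, 12100), 2)), Mul(I, Pow(39795, Rational(1, 2)))), 215784) = Add(Add(Mul(Rational(1, 12100), Pow(12479, 2)), Mul(I, Pow(39795, Rational(1, 2)))), 215784) = Add(Add(Mul(Rational(1, 12100), 155725441), Mul(I, Pow(39795, Rational(1, 2)))), 215784) = Add(Add(Rational(155725441, 12100), Mul(I, Pow(39795, Rational(1, 2)))), 215784) = Add(Rational(2766711841, 12100), Mul(I, Pow(39795, Rational(1, 2))))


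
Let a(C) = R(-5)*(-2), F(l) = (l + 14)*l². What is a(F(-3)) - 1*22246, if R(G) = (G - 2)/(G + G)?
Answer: -111237/5 ≈ -22247.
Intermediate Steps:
F(l) = l²*(14 + l) (F(l) = (14 + l)*l² = l²*(14 + l))
R(G) = (-2 + G)/(2*G) (R(G) = (-2 + G)/((2*G)) = (-2 + G)*(1/(2*G)) = (-2 + G)/(2*G))
a(C) = -7/5 (a(C) = ((½)*(-2 - 5)/(-5))*(-2) = ((½)*(-⅕)*(-7))*(-2) = (7/10)*(-2) = -7/5)
a(F(-3)) - 1*22246 = -7/5 - 1*22246 = -7/5 - 22246 = -111237/5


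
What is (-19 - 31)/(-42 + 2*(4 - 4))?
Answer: 25/21 ≈ 1.1905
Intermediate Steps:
(-19 - 31)/(-42 + 2*(4 - 4)) = -50/(-42 + 2*0) = -50/(-42 + 0) = -50/(-42) = -1/42*(-50) = 25/21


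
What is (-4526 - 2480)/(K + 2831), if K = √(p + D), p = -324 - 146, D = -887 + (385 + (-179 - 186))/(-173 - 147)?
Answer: -317343776/128254689 + 28024*I*√21713/128254689 ≈ -2.4743 + 0.032197*I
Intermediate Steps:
D = -14193/16 (D = -887 + (385 - 365)/(-320) = -887 + 20*(-1/320) = -887 - 1/16 = -14193/16 ≈ -887.06)
p = -470
K = I*√21713/4 (K = √(-470 - 14193/16) = √(-21713/16) = I*√21713/4 ≈ 36.838*I)
(-4526 - 2480)/(K + 2831) = (-4526 - 2480)/(I*√21713/4 + 2831) = -7006/(2831 + I*√21713/4)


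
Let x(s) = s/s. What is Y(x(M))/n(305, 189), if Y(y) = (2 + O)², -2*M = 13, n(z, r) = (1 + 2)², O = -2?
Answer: 0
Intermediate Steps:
n(z, r) = 9 (n(z, r) = 3² = 9)
M = -13/2 (M = -½*13 = -13/2 ≈ -6.5000)
x(s) = 1
Y(y) = 0 (Y(y) = (2 - 2)² = 0² = 0)
Y(x(M))/n(305, 189) = 0/9 = 0*(⅑) = 0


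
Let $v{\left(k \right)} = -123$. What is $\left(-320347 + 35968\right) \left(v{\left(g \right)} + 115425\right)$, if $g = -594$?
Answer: $-32789467458$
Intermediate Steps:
$\left(-320347 + 35968\right) \left(v{\left(g \right)} + 115425\right) = \left(-320347 + 35968\right) \left(-123 + 115425\right) = \left(-284379\right) 115302 = -32789467458$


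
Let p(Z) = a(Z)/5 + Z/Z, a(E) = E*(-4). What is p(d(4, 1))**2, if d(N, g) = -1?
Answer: 81/25 ≈ 3.2400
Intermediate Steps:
a(E) = -4*E
p(Z) = 1 - 4*Z/5 (p(Z) = -4*Z/5 + Z/Z = -4*Z*(1/5) + 1 = -4*Z/5 + 1 = 1 - 4*Z/5)
p(d(4, 1))**2 = (1 - 4/5*(-1))**2 = (1 + 4/5)**2 = (9/5)**2 = 81/25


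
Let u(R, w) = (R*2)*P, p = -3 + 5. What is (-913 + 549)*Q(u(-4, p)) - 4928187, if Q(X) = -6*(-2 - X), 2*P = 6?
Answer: -4880139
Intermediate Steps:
P = 3 (P = (½)*6 = 3)
p = 2
u(R, w) = 6*R (u(R, w) = (R*2)*3 = (2*R)*3 = 6*R)
Q(X) = 12 + 6*X
(-913 + 549)*Q(u(-4, p)) - 4928187 = (-913 + 549)*(12 + 6*(6*(-4))) - 4928187 = -364*(12 + 6*(-24)) - 4928187 = -364*(12 - 144) - 4928187 = -364*(-132) - 4928187 = 48048 - 4928187 = -4880139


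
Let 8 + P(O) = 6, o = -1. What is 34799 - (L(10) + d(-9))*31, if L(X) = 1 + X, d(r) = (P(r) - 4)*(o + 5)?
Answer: 35202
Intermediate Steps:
P(O) = -2 (P(O) = -8 + 6 = -2)
d(r) = -24 (d(r) = (-2 - 4)*(-1 + 5) = -6*4 = -24)
34799 - (L(10) + d(-9))*31 = 34799 - ((1 + 10) - 24)*31 = 34799 - (11 - 24)*31 = 34799 - (-13)*31 = 34799 - 1*(-403) = 34799 + 403 = 35202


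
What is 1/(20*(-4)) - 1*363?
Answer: -29041/80 ≈ -363.01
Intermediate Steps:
1/(20*(-4)) - 1*363 = 1/(-80) - 363 = -1/80 - 363 = -29041/80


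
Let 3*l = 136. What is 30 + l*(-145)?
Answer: -19630/3 ≈ -6543.3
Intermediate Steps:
l = 136/3 (l = (⅓)*136 = 136/3 ≈ 45.333)
30 + l*(-145) = 30 + (136/3)*(-145) = 30 - 19720/3 = -19630/3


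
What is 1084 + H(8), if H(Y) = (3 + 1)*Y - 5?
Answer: 1111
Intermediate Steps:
H(Y) = -5 + 4*Y (H(Y) = 4*Y - 5 = -5 + 4*Y)
1084 + H(8) = 1084 + (-5 + 4*8) = 1084 + (-5 + 32) = 1084 + 27 = 1111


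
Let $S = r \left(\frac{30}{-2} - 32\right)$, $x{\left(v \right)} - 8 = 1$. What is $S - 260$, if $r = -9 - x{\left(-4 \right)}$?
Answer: $586$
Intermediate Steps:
$x{\left(v \right)} = 9$ ($x{\left(v \right)} = 8 + 1 = 9$)
$r = -18$ ($r = -9 - 9 = -18$)
$S = 846$ ($S = - 18 \left(\frac{30}{-2} - 32\right) = - 18 \left(30 \left(- \frac{1}{2}\right) - 32\right) = - 18 \left(-15 - 32\right) = \left(-18\right) \left(-47\right) = 846$)
$S - 260 = 846 - 260 = 586$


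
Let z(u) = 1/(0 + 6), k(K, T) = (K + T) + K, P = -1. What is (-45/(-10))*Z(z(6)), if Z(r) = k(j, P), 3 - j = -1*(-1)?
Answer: 27/2 ≈ 13.500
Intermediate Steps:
j = 2 (j = 3 - (-1)*(-1) = 3 - 1*1 = 3 - 1 = 2)
k(K, T) = T + 2*K
z(u) = ⅙ (z(u) = 1/6 = ⅙)
Z(r) = 3 (Z(r) = -1 + 2*2 = -1 + 4 = 3)
(-45/(-10))*Z(z(6)) = -45/(-10)*3 = -45*(-⅒)*3 = (9/2)*3 = 27/2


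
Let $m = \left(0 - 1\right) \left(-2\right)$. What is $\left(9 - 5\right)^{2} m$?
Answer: $32$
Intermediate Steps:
$m = 2$ ($m = \left(0 - 1\right) \left(-2\right) = \left(-1\right) \left(-2\right) = 2$)
$\left(9 - 5\right)^{2} m = \left(9 - 5\right)^{2} \cdot 2 = 4^{2} \cdot 2 = 16 \cdot 2 = 32$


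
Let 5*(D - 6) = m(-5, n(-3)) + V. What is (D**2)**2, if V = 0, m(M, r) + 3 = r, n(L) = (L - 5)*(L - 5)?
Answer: 68574961/625 ≈ 1.0972e+5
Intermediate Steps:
n(L) = (-5 + L)**2 (n(L) = (-5 + L)*(-5 + L) = (-5 + L)**2)
m(M, r) = -3 + r
D = 91/5 (D = 6 + ((-3 + (-5 - 3)**2) + 0)/5 = 6 + ((-3 + (-8)**2) + 0)/5 = 6 + ((-3 + 64) + 0)/5 = 6 + (61 + 0)/5 = 6 + (1/5)*61 = 6 + 61/5 = 91/5 ≈ 18.200)
(D**2)**2 = ((91/5)**2)**2 = (8281/25)**2 = 68574961/625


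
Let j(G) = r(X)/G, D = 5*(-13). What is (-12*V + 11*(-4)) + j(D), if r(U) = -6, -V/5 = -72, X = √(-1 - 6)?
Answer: -283654/65 ≈ -4363.9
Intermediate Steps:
X = I*√7 (X = √(-7) = I*√7 ≈ 2.6458*I)
V = 360 (V = -5*(-72) = 360)
D = -65
j(G) = -6/G
(-12*V + 11*(-4)) + j(D) = (-12*360 + 11*(-4)) - 6/(-65) = (-4320 - 44) - 6*(-1/65) = -4364 + 6/65 = -283654/65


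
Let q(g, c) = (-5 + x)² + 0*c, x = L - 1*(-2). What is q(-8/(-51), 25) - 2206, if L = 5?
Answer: -2202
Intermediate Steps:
x = 7 (x = 5 - 1*(-2) = 5 + 2 = 7)
q(g, c) = 4 (q(g, c) = (-5 + 7)² + 0*c = 2² + 0 = 4 + 0 = 4)
q(-8/(-51), 25) - 2206 = 4 - 2206 = -2202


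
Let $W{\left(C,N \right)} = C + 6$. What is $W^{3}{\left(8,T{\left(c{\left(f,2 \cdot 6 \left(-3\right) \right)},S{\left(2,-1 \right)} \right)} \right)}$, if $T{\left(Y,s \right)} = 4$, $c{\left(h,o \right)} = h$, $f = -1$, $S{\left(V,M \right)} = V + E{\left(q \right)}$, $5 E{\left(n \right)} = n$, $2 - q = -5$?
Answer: $2744$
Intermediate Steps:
$q = 7$ ($q = 2 - -5 = 2 + 5 = 7$)
$E{\left(n \right)} = \frac{n}{5}$
$S{\left(V,M \right)} = \frac{7}{5} + V$ ($S{\left(V,M \right)} = V + \frac{1}{5} \cdot 7 = V + \frac{7}{5} = \frac{7}{5} + V$)
$W{\left(C,N \right)} = 6 + C$
$W^{3}{\left(8,T{\left(c{\left(f,2 \cdot 6 \left(-3\right) \right)},S{\left(2,-1 \right)} \right)} \right)} = \left(6 + 8\right)^{3} = 14^{3} = 2744$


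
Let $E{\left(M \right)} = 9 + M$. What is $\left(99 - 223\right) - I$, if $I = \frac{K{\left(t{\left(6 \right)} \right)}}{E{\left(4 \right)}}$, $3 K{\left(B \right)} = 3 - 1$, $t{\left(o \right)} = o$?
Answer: $- \frac{4838}{39} \approx -124.05$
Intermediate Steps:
$K{\left(B \right)} = \frac{2}{3}$ ($K{\left(B \right)} = \frac{3 - 1}{3} = \frac{1}{3} \cdot 2 = \frac{2}{3}$)
$I = \frac{2}{39}$ ($I = \frac{2}{3 \left(9 + 4\right)} = \frac{2}{3 \cdot 13} = \frac{2}{3} \cdot \frac{1}{13} = \frac{2}{39} \approx 0.051282$)
$\left(99 - 223\right) - I = \left(99 - 223\right) - \frac{2}{39} = -124 - \frac{2}{39} = - \frac{4838}{39}$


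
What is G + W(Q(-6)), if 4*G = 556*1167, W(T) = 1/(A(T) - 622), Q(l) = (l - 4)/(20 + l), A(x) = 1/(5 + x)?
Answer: 3025759059/18653 ≈ 1.6221e+5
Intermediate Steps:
Q(l) = (-4 + l)/(20 + l)
W(T) = 1/(-622 + 1/(5 + T)) (W(T) = 1/(1/(5 + T) - 622) = 1/(-622 + 1/(5 + T)))
G = 162213 (G = (556*1167)/4 = (¼)*648852 = 162213)
G + W(Q(-6)) = 162213 + (-5 - (-4 - 6)/(20 - 6))/(3109 + 622*((-4 - 6)/(20 - 6))) = 162213 + (-5 - (-10)/14)/(3109 + 622*(-10/14)) = 162213 + (-5 - (-10)/14)/(3109 + 622*((1/14)*(-10))) = 162213 + (-5 - 1*(-5/7))/(3109 + 622*(-5/7)) = 162213 + (-5 + 5/7)/(3109 - 3110/7) = 162213 - 30/7/(18653/7) = 162213 + (7/18653)*(-30/7) = 162213 - 30/18653 = 3025759059/18653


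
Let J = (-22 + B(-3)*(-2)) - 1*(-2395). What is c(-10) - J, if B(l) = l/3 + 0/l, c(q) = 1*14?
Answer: -2361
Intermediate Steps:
c(q) = 14
B(l) = l/3 (B(l) = l*(1/3) + 0 = l/3 + 0 = l/3)
J = 2375 (J = (-22 + ((1/3)*(-3))*(-2)) - 1*(-2395) = (-22 - 1*(-2)) + 2395 = (-22 + 2) + 2395 = -20 + 2395 = 2375)
c(-10) - J = 14 - 1*2375 = 14 - 2375 = -2361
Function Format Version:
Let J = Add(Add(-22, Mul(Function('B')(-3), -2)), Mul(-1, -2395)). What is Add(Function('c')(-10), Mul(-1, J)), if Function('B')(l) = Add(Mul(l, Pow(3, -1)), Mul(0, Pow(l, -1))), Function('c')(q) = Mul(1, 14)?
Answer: -2361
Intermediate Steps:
Function('c')(q) = 14
Function('B')(l) = Mul(Rational(1, 3), l) (Function('B')(l) = Add(Mul(l, Rational(1, 3)), 0) = Add(Mul(Rational(1, 3), l), 0) = Mul(Rational(1, 3), l))
J = 2375 (J = Add(Add(-22, Mul(Mul(Rational(1, 3), -3), -2)), Mul(-1, -2395)) = Add(Add(-22, Mul(-1, -2)), 2395) = Add(Add(-22, 2), 2395) = Add(-20, 2395) = 2375)
Add(Function('c')(-10), Mul(-1, J)) = Add(14, Mul(-1, 2375)) = Add(14, -2375) = -2361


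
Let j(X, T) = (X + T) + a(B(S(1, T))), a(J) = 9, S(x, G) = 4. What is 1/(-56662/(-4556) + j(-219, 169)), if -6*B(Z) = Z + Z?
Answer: -2278/65067 ≈ -0.035010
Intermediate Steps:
B(Z) = -Z/3 (B(Z) = -(Z + Z)/6 = -Z/3)
j(X, T) = 9 + T + X (j(X, T) = (X + T) + 9 = (T + X) + 9 = 9 + T + X)
1/(-56662/(-4556) + j(-219, 169)) = 1/(-56662/(-4556) + (9 + 169 - 219)) = 1/(-56662*(-1/4556) - 41) = 1/(28331/2278 - 41) = 1/(-65067/2278) = -2278/65067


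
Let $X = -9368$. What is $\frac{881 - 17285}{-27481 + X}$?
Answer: $\frac{5468}{12283} \approx 0.44517$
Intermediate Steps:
$\frac{881 - 17285}{-27481 + X} = \frac{881 - 17285}{-27481 - 9368} = - \frac{16404}{-36849} = \left(-16404\right) \left(- \frac{1}{36849}\right) = \frac{5468}{12283}$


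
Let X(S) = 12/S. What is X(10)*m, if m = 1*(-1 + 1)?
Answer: 0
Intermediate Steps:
m = 0 (m = 1*0 = 0)
X(10)*m = (12/10)*0 = (12*(⅒))*0 = (6/5)*0 = 0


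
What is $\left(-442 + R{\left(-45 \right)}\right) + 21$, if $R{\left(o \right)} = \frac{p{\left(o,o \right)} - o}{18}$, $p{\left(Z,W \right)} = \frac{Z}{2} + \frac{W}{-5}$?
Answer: $- \frac{1677}{4} \approx -419.25$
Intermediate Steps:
$p{\left(Z,W \right)} = \frac{Z}{2} - \frac{W}{5}$ ($p{\left(Z,W \right)} = Z \frac{1}{2} + W \left(- \frac{1}{5}\right) = \frac{Z}{2} - \frac{W}{5}$)
$R{\left(o \right)} = - \frac{7 o}{180}$ ($R{\left(o \right)} = \frac{\left(\frac{o}{2} - \frac{o}{5}\right) - o}{18} = \left(\frac{3 o}{10} - o\right) \frac{1}{18} = - \frac{7 o}{10} \cdot \frac{1}{18} = - \frac{7 o}{180}$)
$\left(-442 + R{\left(-45 \right)}\right) + 21 = \left(-442 - - \frac{7}{4}\right) + 21 = \left(-442 + \frac{7}{4}\right) + 21 = - \frac{1761}{4} + 21 = - \frac{1677}{4}$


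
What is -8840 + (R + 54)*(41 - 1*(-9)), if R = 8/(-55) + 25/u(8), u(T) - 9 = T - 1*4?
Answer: -865310/143 ≈ -6051.1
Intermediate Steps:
u(T) = 5 + T (u(T) = 9 + (T - 1*4) = 9 + (T - 4) = 9 + (-4 + T) = 5 + T)
R = 1271/715 (R = 8/(-55) + 25/(5 + 8) = 8*(-1/55) + 25/13 = -8/55 + 25*(1/13) = -8/55 + 25/13 = 1271/715 ≈ 1.7776)
-8840 + (R + 54)*(41 - 1*(-9)) = -8840 + (1271/715 + 54)*(41 - 1*(-9)) = -8840 + 39881*(41 + 9)/715 = -8840 + (39881/715)*50 = -8840 + 398810/143 = -865310/143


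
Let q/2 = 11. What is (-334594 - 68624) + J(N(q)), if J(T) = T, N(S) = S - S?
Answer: -403218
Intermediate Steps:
q = 22 (q = 2*11 = 22)
N(S) = 0
(-334594 - 68624) + J(N(q)) = (-334594 - 68624) + 0 = -403218 + 0 = -403218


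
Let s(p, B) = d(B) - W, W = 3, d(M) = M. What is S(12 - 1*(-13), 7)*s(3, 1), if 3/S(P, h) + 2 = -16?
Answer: ⅓ ≈ 0.33333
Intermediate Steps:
S(P, h) = -⅙ (S(P, h) = 3/(-2 - 16) = 3/(-18) = 3*(-1/18) = -⅙)
s(p, B) = -3 + B (s(p, B) = B - 1*3 = B - 3 = -3 + B)
S(12 - 1*(-13), 7)*s(3, 1) = -(-3 + 1)/6 = -⅙*(-2) = ⅓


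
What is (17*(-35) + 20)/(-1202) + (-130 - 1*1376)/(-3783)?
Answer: 1328479/1515722 ≈ 0.87647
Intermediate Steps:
(17*(-35) + 20)/(-1202) + (-130 - 1*1376)/(-3783) = (-595 + 20)*(-1/1202) + (-130 - 1376)*(-1/3783) = -575*(-1/1202) - 1506*(-1/3783) = 575/1202 + 502/1261 = 1328479/1515722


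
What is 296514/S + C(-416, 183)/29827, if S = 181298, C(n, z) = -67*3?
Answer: 231781110/142304617 ≈ 1.6288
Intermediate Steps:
C(n, z) = -201
296514/S + C(-416, 183)/29827 = 296514/181298 - 201/29827 = 296514*(1/181298) - 201*1/29827 = 7803/4771 - 201/29827 = 231781110/142304617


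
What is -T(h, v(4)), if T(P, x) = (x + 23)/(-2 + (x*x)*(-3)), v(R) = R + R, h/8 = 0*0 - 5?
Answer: 31/194 ≈ 0.15979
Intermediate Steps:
h = -40 (h = 8*(0*0 - 5) = 8*(0 - 5) = 8*(-5) = -40)
v(R) = 2*R
T(P, x) = (23 + x)/(-2 - 3*x**2) (T(P, x) = (23 + x)/(-2 + x**2*(-3)) = (23 + x)/(-2 - 3*x**2))
-T(h, v(4)) = -(-23 - 2*4)/(2 + 3*(2*4)**2) = -(-23 - 1*8)/(2 + 3*8**2) = -(-23 - 8)/(2 + 3*64) = -(-31)/(2 + 192) = -(-31)/194 = -1*(-31/194) = 31/194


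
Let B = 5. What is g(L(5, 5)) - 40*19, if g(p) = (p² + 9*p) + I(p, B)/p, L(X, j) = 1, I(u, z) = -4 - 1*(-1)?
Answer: -753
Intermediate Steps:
I(u, z) = -3 (I(u, z) = -4 + 1 = -3)
g(p) = p² - 3/p + 9*p (g(p) = (p² + 9*p) - 3/p = p² - 3/p + 9*p)
g(L(5, 5)) - 40*19 = (-3 + 1²*(9 + 1))/1 - 40*19 = 1*(-3 + 1*10) - 760 = 1*(-3 + 10) - 760 = 1*7 - 760 = 7 - 760 = -753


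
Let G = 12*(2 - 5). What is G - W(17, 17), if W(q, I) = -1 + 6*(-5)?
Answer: -5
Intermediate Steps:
W(q, I) = -31 (W(q, I) = -1 - 30 = -31)
G = -36 (G = 12*(-3) = -36)
G - W(17, 17) = -36 - 1*(-31) = -36 + 31 = -5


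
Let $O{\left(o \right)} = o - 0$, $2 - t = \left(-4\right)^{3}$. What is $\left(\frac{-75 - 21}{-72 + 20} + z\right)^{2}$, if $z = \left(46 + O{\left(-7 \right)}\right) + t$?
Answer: $\frac{1929321}{169} \approx 11416.0$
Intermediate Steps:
$t = 66$ ($t = 2 - \left(-4\right)^{3} = 2 - -64 = 2 + 64 = 66$)
$O{\left(o \right)} = o$ ($O{\left(o \right)} = o + 0 = o$)
$z = 105$ ($z = \left(46 - 7\right) + 66 = 39 + 66 = 105$)
$\left(\frac{-75 - 21}{-72 + 20} + z\right)^{2} = \left(\frac{-75 - 21}{-72 + 20} + 105\right)^{2} = \left(\frac{-75 + \left(-32 + 11\right)}{-52} + 105\right)^{2} = \left(\left(-75 - 21\right) \left(- \frac{1}{52}\right) + 105\right)^{2} = \left(\left(-96\right) \left(- \frac{1}{52}\right) + 105\right)^{2} = \left(\frac{24}{13} + 105\right)^{2} = \left(\frac{1389}{13}\right)^{2} = \frac{1929321}{169}$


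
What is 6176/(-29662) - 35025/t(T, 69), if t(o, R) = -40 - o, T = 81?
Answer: 519082127/1794551 ≈ 289.25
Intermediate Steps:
6176/(-29662) - 35025/t(T, 69) = 6176/(-29662) - 35025/(-40 - 1*81) = 6176*(-1/29662) - 35025/(-40 - 81) = -3088/14831 - 35025/(-121) = -3088/14831 - 35025*(-1/121) = -3088/14831 + 35025/121 = 519082127/1794551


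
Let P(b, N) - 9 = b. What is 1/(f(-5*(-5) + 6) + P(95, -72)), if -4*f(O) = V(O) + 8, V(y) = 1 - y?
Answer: 2/219 ≈ 0.0091324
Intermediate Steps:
P(b, N) = 9 + b
f(O) = -9/4 + O/4 (f(O) = -((1 - O) + 8)/4 = -(9 - O)/4 = -9/4 + O/4)
1/(f(-5*(-5) + 6) + P(95, -72)) = 1/((-9/4 + (-5*(-5) + 6)/4) + (9 + 95)) = 1/((-9/4 + (25 + 6)/4) + 104) = 1/((-9/4 + (¼)*31) + 104) = 1/((-9/4 + 31/4) + 104) = 1/(11/2 + 104) = 1/(219/2) = 2/219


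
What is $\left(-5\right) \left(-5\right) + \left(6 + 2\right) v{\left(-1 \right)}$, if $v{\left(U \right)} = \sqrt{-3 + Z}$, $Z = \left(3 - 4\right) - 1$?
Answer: $25 + 8 i \sqrt{5} \approx 25.0 + 17.889 i$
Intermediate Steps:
$Z = -2$ ($Z = -1 - 1 = -2$)
$v{\left(U \right)} = i \sqrt{5}$ ($v{\left(U \right)} = \sqrt{-3 - 2} = \sqrt{-5} = i \sqrt{5}$)
$\left(-5\right) \left(-5\right) + \left(6 + 2\right) v{\left(-1 \right)} = \left(-5\right) \left(-5\right) + \left(6 + 2\right) i \sqrt{5} = 25 + 8 i \sqrt{5}$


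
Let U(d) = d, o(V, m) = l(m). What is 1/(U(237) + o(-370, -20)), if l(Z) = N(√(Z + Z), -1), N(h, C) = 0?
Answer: 1/237 ≈ 0.0042194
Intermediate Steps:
l(Z) = 0
o(V, m) = 0
1/(U(237) + o(-370, -20)) = 1/(237 + 0) = 1/237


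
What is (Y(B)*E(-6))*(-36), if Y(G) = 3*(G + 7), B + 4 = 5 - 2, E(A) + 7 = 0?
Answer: 4536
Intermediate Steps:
E(A) = -7 (E(A) = -7 + 0 = -7)
B = -1 (B = -4 + (5 - 2) = -4 + 3 = -1)
Y(G) = 21 + 3*G (Y(G) = 3*(7 + G) = 21 + 3*G)
(Y(B)*E(-6))*(-36) = ((21 + 3*(-1))*(-7))*(-36) = ((21 - 3)*(-7))*(-36) = (18*(-7))*(-36) = -126*(-36) = 4536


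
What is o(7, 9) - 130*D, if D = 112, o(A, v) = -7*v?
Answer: -14623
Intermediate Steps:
o(7, 9) - 130*D = -7*9 - 130*112 = -63 - 14560 = -14623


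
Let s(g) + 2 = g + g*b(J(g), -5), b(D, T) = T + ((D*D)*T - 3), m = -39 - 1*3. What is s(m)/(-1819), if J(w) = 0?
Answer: -292/1819 ≈ -0.16053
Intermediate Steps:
m = -42 (m = -39 - 3 = -42)
b(D, T) = -3 + T + T*D² (b(D, T) = T + (D²*T - 3) = T + (T*D² - 3) = T + (-3 + T*D²) = -3 + T + T*D²)
s(g) = -2 - 7*g (s(g) = -2 + (g + g*(-3 - 5 - 5*0²)) = -2 + (g + g*(-3 - 5 - 5*0)) = -2 + (g + g*(-3 - 5 + 0)) = -2 + (g + g*(-8)) = -2 + (g - 8*g) = -2 - 7*g)
s(m)/(-1819) = (-2 - 7*(-42))/(-1819) = (-2 + 294)*(-1/1819) = 292*(-1/1819) = -292/1819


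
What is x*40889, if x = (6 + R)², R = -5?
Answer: 40889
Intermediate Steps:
x = 1 (x = (6 - 5)² = 1² = 1)
x*40889 = 1*40889 = 40889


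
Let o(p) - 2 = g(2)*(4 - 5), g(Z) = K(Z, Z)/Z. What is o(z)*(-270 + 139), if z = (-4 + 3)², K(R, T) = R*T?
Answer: 0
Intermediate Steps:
z = 1 (z = (-1)² = 1)
g(Z) = Z (g(Z) = (Z*Z)/Z = Z²/Z = Z)
o(p) = 0 (o(p) = 2 + 2*(4 - 5) = 2 + 2*(-1) = 2 - 2 = 0)
o(z)*(-270 + 139) = 0*(-270 + 139) = 0*(-131) = 0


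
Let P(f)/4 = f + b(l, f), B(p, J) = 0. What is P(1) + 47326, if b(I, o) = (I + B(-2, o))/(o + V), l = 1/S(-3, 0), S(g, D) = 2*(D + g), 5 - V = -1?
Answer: 993928/21 ≈ 47330.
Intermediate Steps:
V = 6 (V = 5 - 1*(-1) = 5 + 1 = 6)
S(g, D) = 2*D + 2*g
l = -1/6 (l = 1/(2*0 + 2*(-3)) = 1/(0 - 6) = 1/(-6) = -1/6 ≈ -0.16667)
b(I, o) = I/(6 + o) (b(I, o) = (I + 0)/(o + 6) = I/(6 + o))
P(f) = 4*f - 2/(3*(6 + f)) (P(f) = 4*(f - 1/(6*(6 + f))) = 4*f - 2/(3*(6 + f)))
P(1) + 47326 = 2*(-1 + 6*1*(6 + 1))/(3*(6 + 1)) + 47326 = (2/3)*(-1 + 6*1*7)/7 + 47326 = (2/3)*(1/7)*(-1 + 42) + 47326 = (2/3)*(1/7)*41 + 47326 = 82/21 + 47326 = 993928/21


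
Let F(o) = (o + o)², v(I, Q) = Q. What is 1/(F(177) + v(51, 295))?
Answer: 1/125611 ≈ 7.9611e-6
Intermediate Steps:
F(o) = 4*o² (F(o) = (2*o)² = 4*o²)
1/(F(177) + v(51, 295)) = 1/(4*177² + 295) = 1/(4*31329 + 295) = 1/(125316 + 295) = 1/125611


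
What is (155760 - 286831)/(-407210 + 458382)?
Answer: -131071/51172 ≈ -2.5614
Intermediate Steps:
(155760 - 286831)/(-407210 + 458382) = -131071/51172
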